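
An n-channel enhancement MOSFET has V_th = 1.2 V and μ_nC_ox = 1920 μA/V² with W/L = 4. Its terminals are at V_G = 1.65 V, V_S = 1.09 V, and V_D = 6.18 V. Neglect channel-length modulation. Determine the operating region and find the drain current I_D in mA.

Cutoff; I_D = 0 mA

V_GS = V_G − V_S = 1.65 − 1.09 = 0.56 V; V_DS = V_D − V_S = 6.18 − 1.09 = 5.09 V.
V_GS = 0.56 V < V_th = 1.2 V, so the transistor is in cutoff.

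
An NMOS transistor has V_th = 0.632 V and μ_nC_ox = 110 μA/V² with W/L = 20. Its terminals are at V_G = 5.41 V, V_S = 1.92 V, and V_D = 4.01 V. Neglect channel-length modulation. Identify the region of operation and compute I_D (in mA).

Triode; I_D = 8.34 mA

V_GS = V_G − V_S = 5.41 − 1.92 = 3.49 V; V_DS = V_D − V_S = 4.01 − 1.92 = 2.09 V.
k_n = μ_nC_ox · (W/L) = 2.2 mA/V².
V_ov = V_GS − V_th = 3.49 − 0.632 = 2.86 V.
Since V_DS = 2.09 V < V_ov = 2.86 V, the device is in the triode region.
I_D = k_n [V_ov · V_DS − ½ V_DS²] = 2.2 × [2.86 × 2.09 − 0.5 × 2.09²] = 8.34 mA.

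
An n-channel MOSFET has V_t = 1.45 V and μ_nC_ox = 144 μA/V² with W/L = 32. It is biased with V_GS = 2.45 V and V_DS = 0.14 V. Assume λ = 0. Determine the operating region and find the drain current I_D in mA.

k_n = μ_nC_ox · (W/L) = 4.608 mA/V².
V_ov = V_GS − V_t = 2.45 − 1.45 = 1 V.
Since V_DS = 0.14 V < V_ov = 1 V, the device is in the triode region.
I_D = k_n [V_ov · V_DS − ½ V_DS²] = 4.608 × [1 × 0.14 − 0.5 × 0.14²] = 0.6 mA.

Triode; I_D = 0.600 mA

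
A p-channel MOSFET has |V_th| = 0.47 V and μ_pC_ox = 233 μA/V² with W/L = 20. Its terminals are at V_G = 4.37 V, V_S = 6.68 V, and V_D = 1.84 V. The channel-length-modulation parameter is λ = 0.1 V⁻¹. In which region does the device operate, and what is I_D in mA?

Saturation; I_D = 11.7 mA

V_SG = V_S − V_G = 6.68 − 4.37 = 2.31 V; V_SD = V_S − V_D = 6.68 − 1.84 = 4.84 V.
k_p = μ_pC_ox · (W/L) = 4.66 mA/V².
V_ov = V_SG − |V_th| = 2.31 − 0.47 = 1.84 V.
Since V_SD = 4.84 V ≥ V_ov = 1.84 V, the device is in saturation.
I_D = ½ k_p V_ov² (1 + λ V_SD) = 0.5 × 4.66 × 1.84² × (1 + 0.1 × 4.84) = 11.7 mA.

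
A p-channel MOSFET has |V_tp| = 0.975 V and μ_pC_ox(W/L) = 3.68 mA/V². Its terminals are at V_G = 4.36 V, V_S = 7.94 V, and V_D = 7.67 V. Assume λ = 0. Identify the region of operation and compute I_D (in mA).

V_SG = V_S − V_G = 7.94 − 4.36 = 3.58 V; V_SD = V_S − V_D = 7.94 − 7.67 = 0.27 V.
V_ov = V_SG − |V_tp| = 3.58 − 0.975 = 2.6 V.
Since V_SD = 0.27 V < V_ov = 2.6 V, the device is in the triode region.
I_D = k_p [V_ov · V_SD − ½ V_SD²] = 3.68 × [2.6 × 0.27 − 0.5 × 0.27²] = 2.45 mA.

Triode; I_D = 2.45 mA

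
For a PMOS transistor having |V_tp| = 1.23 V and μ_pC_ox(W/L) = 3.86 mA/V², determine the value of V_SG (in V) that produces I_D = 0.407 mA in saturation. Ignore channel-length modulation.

V_SG = 1.69 V

In saturation I_D = ½ k_p (V_SG − |V_tp|)², so V_SG − |V_tp| = √(2 I_D / k_p) = √(2 × 0.407 / 3.86) = 0.459 V.
V_SG = 1.23 + 0.459 = 1.69 V.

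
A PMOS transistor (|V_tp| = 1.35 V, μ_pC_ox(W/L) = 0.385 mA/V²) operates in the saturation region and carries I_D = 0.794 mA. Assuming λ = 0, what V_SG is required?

In saturation I_D = ½ k_p (V_SG − |V_tp|)², so V_SG − |V_tp| = √(2 I_D / k_p) = √(2 × 0.794 / 0.385) = 2.03 V.
V_SG = 1.35 + 2.03 = 3.38 V.

V_SG = 3.38 V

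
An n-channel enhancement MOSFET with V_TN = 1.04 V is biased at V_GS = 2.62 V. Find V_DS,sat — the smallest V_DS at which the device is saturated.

V_DS,sat = 1.58 V

The boundary between triode and saturation is V_DS = V_GS − V_TN = V_ov.
V_ov = 2.62 − 1.04 = 1.58 V.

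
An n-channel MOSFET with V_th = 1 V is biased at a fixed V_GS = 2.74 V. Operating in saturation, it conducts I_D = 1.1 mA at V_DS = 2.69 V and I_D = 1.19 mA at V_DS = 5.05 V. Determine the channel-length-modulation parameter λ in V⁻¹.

With V_GS fixed, I_D ∝ (1 + λ V_DS) in saturation, so I_D2/I_D1 = (1 + λ V_DS2)/(1 + λ V_DS1).
1.19/1.1 = 1.082 = (1 + 5.05 λ)/(1 + 2.69 λ).
Solving: λ (I_D1 V_DS2 − I_D2 V_DS1) = I_D2 − I_D1, so λ = (1.19 − 1.1) / (1.1 × 5.05 − 1.19 × 2.69) = 0.09 / 2.35 = 0.0382 V⁻¹.

λ = 0.0382 V⁻¹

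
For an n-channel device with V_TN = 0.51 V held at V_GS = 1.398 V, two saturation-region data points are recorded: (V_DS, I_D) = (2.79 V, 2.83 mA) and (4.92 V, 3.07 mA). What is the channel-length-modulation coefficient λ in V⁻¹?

λ = 0.0448 V⁻¹

With V_GS fixed, I_D ∝ (1 + λ V_DS) in saturation, so I_D2/I_D1 = (1 + λ V_DS2)/(1 + λ V_DS1).
3.07/2.83 = 1.085 = (1 + 4.92 λ)/(1 + 2.79 λ).
Solving: λ (I_D1 V_DS2 − I_D2 V_DS1) = I_D2 − I_D1, so λ = (3.07 − 2.83) / (2.83 × 4.92 − 3.07 × 2.79) = 0.24 / 5.36 = 0.0448 V⁻¹.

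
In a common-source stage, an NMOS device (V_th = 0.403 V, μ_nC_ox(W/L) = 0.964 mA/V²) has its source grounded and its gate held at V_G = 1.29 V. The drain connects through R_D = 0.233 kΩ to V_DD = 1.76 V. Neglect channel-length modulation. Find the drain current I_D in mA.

I_D = 0.379 mA

V_GS = V_G = 1.29 V, so V_ov = 1.29 − 0.403 = 0.887 V.
Assume saturation: I_D = ½ k_n V_ov² = 0.5 × 0.964 × 0.887² = 0.379 mA, giving V_DS = V_DD − I_D R_D = 1.76 − 0.379 × 0.233 = 1.67 V.
V_DS = 1.67 V ≥ V_ov = 0.887 V, confirming saturation.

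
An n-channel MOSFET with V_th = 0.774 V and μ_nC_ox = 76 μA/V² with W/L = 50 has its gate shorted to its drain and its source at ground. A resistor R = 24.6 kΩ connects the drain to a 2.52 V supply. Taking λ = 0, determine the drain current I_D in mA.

I_D = 0.0635 mA

With gate tied to drain, V_GS = V_DS ≥ V_GS − V_th, so the device is in saturation.
k_n = μ_nC_ox · (W/L) = 3.8 mA/V².
KCL at the drain: ½ k_n (V_GS − V_th)² = (V_DD − V_GS)/R.
Let x = V_GS − 0.774. Then 46.7 x² + x − 1.746 = 0, giving x = 0.183 V (positive root), so V_GS = 0.957 V.
I_D = (V_DD − V_GS)/R = (2.52 − 0.957) / 24.6 = 0.0635 mA.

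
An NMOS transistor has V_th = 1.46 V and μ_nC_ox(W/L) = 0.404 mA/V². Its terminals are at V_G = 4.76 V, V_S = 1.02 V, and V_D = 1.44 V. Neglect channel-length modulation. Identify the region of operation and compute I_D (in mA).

Triode; I_D = 0.351 mA

V_GS = V_G − V_S = 4.76 − 1.02 = 3.74 V; V_DS = V_D − V_S = 1.44 − 1.02 = 0.42 V.
V_ov = V_GS − V_th = 3.74 − 1.46 = 2.28 V.
Since V_DS = 0.42 V < V_ov = 2.28 V, the device is in the triode region.
I_D = k_n [V_ov · V_DS − ½ V_DS²] = 0.404 × [2.28 × 0.42 − 0.5 × 0.42²] = 0.351 mA.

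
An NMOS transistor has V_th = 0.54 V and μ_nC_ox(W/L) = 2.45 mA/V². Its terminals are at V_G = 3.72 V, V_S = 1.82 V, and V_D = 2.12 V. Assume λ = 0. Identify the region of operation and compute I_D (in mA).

Triode; I_D = 0.889 mA

V_GS = V_G − V_S = 3.72 − 1.82 = 1.9 V; V_DS = V_D − V_S = 2.12 − 1.82 = 0.3 V.
V_ov = V_GS − V_th = 1.9 − 0.54 = 1.36 V.
Since V_DS = 0.3 V < V_ov = 1.36 V, the device is in the triode region.
I_D = k_n [V_ov · V_DS − ½ V_DS²] = 2.45 × [1.36 × 0.3 − 0.5 × 0.3²] = 0.889 mA.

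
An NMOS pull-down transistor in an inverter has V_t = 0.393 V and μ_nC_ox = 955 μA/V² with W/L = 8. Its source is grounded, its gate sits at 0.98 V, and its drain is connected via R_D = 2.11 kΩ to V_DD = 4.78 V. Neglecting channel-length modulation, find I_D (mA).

I_D = 1.32 mA

V_GS = V_G = 0.98 V, so V_ov = 0.98 − 0.393 = 0.587 V.
k_n = μ_nC_ox · (W/L) = 7.64 mA/V².
Assume saturation: I_D = ½ k_n V_ov² = 0.5 × 7.64 × 0.587² = 1.32 mA, giving V_DS = V_DD − I_D R_D = 4.78 − 1.32 × 2.11 = 2 V.
V_DS = 2 V ≥ V_ov = 0.587 V, confirming saturation.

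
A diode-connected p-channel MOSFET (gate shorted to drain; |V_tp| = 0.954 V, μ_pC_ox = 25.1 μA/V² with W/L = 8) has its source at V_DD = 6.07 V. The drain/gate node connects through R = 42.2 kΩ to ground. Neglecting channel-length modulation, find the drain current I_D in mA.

I_D = 0.0978 mA

With gate tied to drain, V_SG = V_SD ≥ V_SG − |V_tp|, so the device is in saturation.
k_p = μ_pC_ox · (W/L) = 0.2008 mA/V².
KCL at the drain: ½ k_p (V_SG − |V_tp|)² = (V_DD − V_SG)/R.
Let x = V_SG − 0.954. Then 4.24 x² + x − 5.116 = 0, giving x = 0.987 V (positive root), so V_SG = 1.94 V.
I_D = (V_DD − V_SG)/R = (6.07 − 1.94) / 42.2 = 0.0978 mA.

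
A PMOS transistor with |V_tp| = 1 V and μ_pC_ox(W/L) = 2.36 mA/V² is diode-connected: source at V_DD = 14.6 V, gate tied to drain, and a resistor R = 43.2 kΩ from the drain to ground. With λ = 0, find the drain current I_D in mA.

I_D = 0.303 mA

With gate tied to drain, V_SG = V_SD ≥ V_SG − |V_tp|, so the device is in saturation.
KCL at the drain: ½ k_p (V_SG − |V_tp|)² = (V_DD − V_SG)/R.
Let x = V_SG − 1. Then 51 x² + x − 13.6 = 0, giving x = 0.507 V (positive root), so V_SG = 1.51 V.
I_D = (V_DD − V_SG)/R = (14.6 − 1.51) / 43.2 = 0.303 mA.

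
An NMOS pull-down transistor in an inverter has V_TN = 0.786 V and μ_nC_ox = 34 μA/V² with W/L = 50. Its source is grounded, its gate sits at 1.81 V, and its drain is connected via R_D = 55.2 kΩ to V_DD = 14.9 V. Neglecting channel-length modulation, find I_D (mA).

V_GS = V_G = 1.81 V, so V_ov = 1.81 − 0.786 = 1.02 V.
k_n = μ_nC_ox · (W/L) = 1.7 mA/V².
Assume saturation: I_D = ½ k_n V_ov² = 0.5 × 1.7 × 1.02² = 0.891 mA, giving V_DS = V_DD − I_D R_D = 14.9 − 0.891 × 55.2 = -34.3 V.
But -34.3 V < V_ov = 1.02 V, so the device is actually in triode.
In triode I_D = k_n[V_ov V_DS − ½ V_DS²] and I_D = (V_DD − V_DS)/R_D. Equating: 46.9 V_DS² − 97.09 V_DS + 14.9 = 0, giving V_DS = 0.167 V (the root below V_ov).
I_D = (14.9 − 0.167) / 55.2 = 0.267 mA.

I_D = 0.267 mA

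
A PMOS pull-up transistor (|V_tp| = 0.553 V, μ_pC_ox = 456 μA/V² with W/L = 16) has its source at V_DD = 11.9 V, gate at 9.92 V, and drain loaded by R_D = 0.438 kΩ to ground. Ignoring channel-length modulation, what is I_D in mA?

I_D = 7.43 mA

V_SG = V_DD − V_G = 11.9 − 9.92 = 1.98 V, so V_ov = 1.98 − 0.553 = 1.43 V.
k_p = μ_pC_ox · (W/L) = 7.296 mA/V².
Assume saturation: I_D = ½ k_p V_ov² = 0.5 × 7.296 × 1.43² = 7.43 mA, giving V_SD = V_DD − I_D R_D = 11.9 − 7.43 × 0.438 = 8.65 V.
V_SD = 8.65 V ≥ V_ov = 1.43 V, confirming saturation.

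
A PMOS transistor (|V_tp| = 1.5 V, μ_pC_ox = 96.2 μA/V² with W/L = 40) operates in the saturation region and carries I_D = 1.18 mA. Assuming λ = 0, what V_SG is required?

V_SG = 2.28 V

k_p = μ_pC_ox · (W/L) = 3.848 mA/V².
In saturation I_D = ½ k_p (V_SG − |V_tp|)², so V_SG − |V_tp| = √(2 I_D / k_p) = √(2 × 1.18 / 3.848) = 0.783 V.
V_SG = 1.5 + 0.783 = 2.28 V.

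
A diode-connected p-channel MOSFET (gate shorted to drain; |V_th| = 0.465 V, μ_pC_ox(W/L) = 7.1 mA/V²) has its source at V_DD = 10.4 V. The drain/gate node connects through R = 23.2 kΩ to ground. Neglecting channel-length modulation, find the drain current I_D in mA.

I_D = 0.414 mA

With gate tied to drain, V_SG = V_SD ≥ V_SG − |V_th|, so the device is in saturation.
KCL at the drain: ½ k_p (V_SG − |V_th|)² = (V_DD − V_SG)/R.
Let x = V_SG − 0.465. Then 82.4 x² + x − 9.935 = 0, giving x = 0.341 V (positive root), so V_SG = 0.806 V.
I_D = (V_DD − V_SG)/R = (10.4 − 0.806) / 23.2 = 0.414 mA.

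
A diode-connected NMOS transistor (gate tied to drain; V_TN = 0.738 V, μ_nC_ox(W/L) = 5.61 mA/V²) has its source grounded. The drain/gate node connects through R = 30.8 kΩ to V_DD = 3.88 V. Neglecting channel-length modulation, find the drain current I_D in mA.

I_D = 0.0960 mA

With gate tied to drain, V_GS = V_DS ≥ V_GS − V_TN, so the device is in saturation.
KCL at the drain: ½ k_n (V_GS − V_TN)² = (V_DD − V_GS)/R.
Let x = V_GS − 0.738. Then 86.4 x² + x − 3.142 = 0, giving x = 0.185 V (positive root), so V_GS = 0.923 V.
I_D = (V_DD − V_GS)/R = (3.88 − 0.923) / 30.8 = 0.096 mA.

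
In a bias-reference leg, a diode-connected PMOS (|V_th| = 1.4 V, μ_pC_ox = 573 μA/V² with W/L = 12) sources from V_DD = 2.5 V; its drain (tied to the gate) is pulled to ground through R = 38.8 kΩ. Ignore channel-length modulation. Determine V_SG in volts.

V_SG = 1.49 V

With gate tied to drain, V_SG = V_SD ≥ V_SG − |V_th|, so the device is in saturation.
k_p = μ_pC_ox · (W/L) = 6.876 mA/V².
KCL at the drain: ½ k_p (V_SG − |V_th|)² = (V_DD − V_SG)/R.
Let x = V_SG − 1.4. Then 133 x² + x − 1.1 = 0, giving x = 0.0871 V (positive root), so V_SG = 1.49 V.
I_D = (V_DD − V_SG)/R = (2.5 − 1.49) / 38.8 = 0.0261 mA.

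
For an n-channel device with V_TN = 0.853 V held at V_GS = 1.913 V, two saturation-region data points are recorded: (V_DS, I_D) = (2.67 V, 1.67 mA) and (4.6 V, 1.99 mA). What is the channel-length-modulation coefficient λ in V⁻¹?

With V_GS fixed, I_D ∝ (1 + λ V_DS) in saturation, so I_D2/I_D1 = (1 + λ V_DS2)/(1 + λ V_DS1).
1.99/1.67 = 1.192 = (1 + 4.6 λ)/(1 + 2.67 λ).
Solving: λ (I_D1 V_DS2 − I_D2 V_DS1) = I_D2 − I_D1, so λ = (1.99 − 1.67) / (1.67 × 4.6 − 1.99 × 2.67) = 0.32 / 2.37 = 0.135 V⁻¹.

λ = 0.135 V⁻¹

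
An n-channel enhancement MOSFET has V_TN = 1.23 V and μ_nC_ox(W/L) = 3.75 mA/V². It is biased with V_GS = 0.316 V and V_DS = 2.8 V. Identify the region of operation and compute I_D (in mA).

V_GS = 0.316 V < V_TN = 1.23 V, so the transistor is in cutoff.

Cutoff; I_D = 0 mA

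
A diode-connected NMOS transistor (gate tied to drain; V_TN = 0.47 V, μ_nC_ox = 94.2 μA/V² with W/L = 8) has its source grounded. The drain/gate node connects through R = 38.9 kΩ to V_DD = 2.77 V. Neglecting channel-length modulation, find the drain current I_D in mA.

I_D = 0.0498 mA

With gate tied to drain, V_GS = V_DS ≥ V_GS − V_TN, so the device is in saturation.
k_n = μ_nC_ox · (W/L) = 0.7536 mA/V².
KCL at the drain: ½ k_n (V_GS − V_TN)² = (V_DD − V_GS)/R.
Let x = V_GS − 0.47. Then 14.7 x² + x − 2.3 = 0, giving x = 0.363 V (positive root), so V_GS = 0.833 V.
I_D = (V_DD − V_GS)/R = (2.77 − 0.833) / 38.9 = 0.0498 mA.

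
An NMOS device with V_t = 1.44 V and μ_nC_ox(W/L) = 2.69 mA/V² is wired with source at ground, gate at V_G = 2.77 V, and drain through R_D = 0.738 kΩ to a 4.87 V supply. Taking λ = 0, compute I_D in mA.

V_GS = V_G = 2.77 V, so V_ov = 2.77 − 1.44 = 1.33 V.
Assume saturation: I_D = ½ k_n V_ov² = 0.5 × 2.69 × 1.33² = 2.38 mA, giving V_DS = V_DD − I_D R_D = 4.87 − 2.38 × 0.738 = 3.11 V.
V_DS = 3.11 V ≥ V_ov = 1.33 V, confirming saturation.

I_D = 2.38 mA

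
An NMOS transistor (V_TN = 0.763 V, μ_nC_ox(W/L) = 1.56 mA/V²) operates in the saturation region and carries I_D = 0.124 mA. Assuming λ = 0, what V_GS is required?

V_GS = 1.16 V

In saturation I_D = ½ k_n (V_GS − V_TN)², so V_GS − V_TN = √(2 I_D / k_n) = √(2 × 0.124 / 1.56) = 0.399 V.
V_GS = 0.763 + 0.399 = 1.16 V.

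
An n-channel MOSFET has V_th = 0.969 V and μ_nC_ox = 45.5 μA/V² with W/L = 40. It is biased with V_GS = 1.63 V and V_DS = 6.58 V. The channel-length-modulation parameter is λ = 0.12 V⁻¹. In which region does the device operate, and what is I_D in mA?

k_n = μ_nC_ox · (W/L) = 1.82 mA/V².
V_ov = V_GS − V_th = 1.63 − 0.969 = 0.661 V.
Since V_DS = 6.58 V ≥ V_ov = 0.661 V, the device is in saturation.
I_D = ½ k_n V_ov² (1 + λ V_DS) = 0.5 × 1.82 × 0.661² × (1 + 0.12 × 6.58) = 0.712 mA.

Saturation; I_D = 0.712 mA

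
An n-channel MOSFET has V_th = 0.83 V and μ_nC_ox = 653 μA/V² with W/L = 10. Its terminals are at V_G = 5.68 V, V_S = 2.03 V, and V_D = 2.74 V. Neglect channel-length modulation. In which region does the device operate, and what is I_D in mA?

Triode; I_D = 11.4 mA

V_GS = V_G − V_S = 5.68 − 2.03 = 3.65 V; V_DS = V_D − V_S = 2.74 − 2.03 = 0.71 V.
k_n = μ_nC_ox · (W/L) = 6.53 mA/V².
V_ov = V_GS − V_th = 3.65 − 0.83 = 2.82 V.
Since V_DS = 0.71 V < V_ov = 2.82 V, the device is in the triode region.
I_D = k_n [V_ov · V_DS − ½ V_DS²] = 6.53 × [2.82 × 0.71 − 0.5 × 0.71²] = 11.4 mA.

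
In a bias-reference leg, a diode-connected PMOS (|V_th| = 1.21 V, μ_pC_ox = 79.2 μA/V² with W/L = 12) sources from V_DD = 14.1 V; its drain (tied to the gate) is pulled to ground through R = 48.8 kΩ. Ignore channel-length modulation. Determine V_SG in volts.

With gate tied to drain, V_SG = V_SD ≥ V_SG − |V_th|, so the device is in saturation.
k_p = μ_pC_ox · (W/L) = 0.9504 mA/V².
KCL at the drain: ½ k_p (V_SG − |V_th|)² = (V_DD − V_SG)/R.
Let x = V_SG − 1.21. Then 23.2 x² + x − 12.89 = 0, giving x = 0.724 V (positive root), so V_SG = 1.93 V.
I_D = (V_DD − V_SG)/R = (14.1 − 1.93) / 48.8 = 0.249 mA.

V_SG = 1.93 V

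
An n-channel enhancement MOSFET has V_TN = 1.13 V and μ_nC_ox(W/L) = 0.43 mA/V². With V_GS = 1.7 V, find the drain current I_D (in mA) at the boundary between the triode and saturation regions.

I_D = 0.0699 mA

At the boundary V_DS = V_ov = V_GS − V_TN = 1.7 − 1.13 = 0.57 V.
I_D = ½ k_n V_ov² = 0.5 × 0.43 × 0.57² = 0.0699 mA.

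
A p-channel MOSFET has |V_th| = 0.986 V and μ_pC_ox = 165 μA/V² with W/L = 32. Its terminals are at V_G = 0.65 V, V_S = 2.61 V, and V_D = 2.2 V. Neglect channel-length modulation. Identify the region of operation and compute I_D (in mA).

V_SG = V_S − V_G = 2.61 − 0.65 = 1.96 V; V_SD = V_S − V_D = 2.61 − 2.2 = 0.41 V.
k_p = μ_pC_ox · (W/L) = 5.28 mA/V².
V_ov = V_SG − |V_th| = 1.96 − 0.986 = 0.974 V.
Since V_SD = 0.41 V < V_ov = 0.974 V, the device is in the triode region.
I_D = k_p [V_ov · V_SD − ½ V_SD²] = 5.28 × [0.974 × 0.41 − 0.5 × 0.41²] = 1.66 mA.

Triode; I_D = 1.66 mA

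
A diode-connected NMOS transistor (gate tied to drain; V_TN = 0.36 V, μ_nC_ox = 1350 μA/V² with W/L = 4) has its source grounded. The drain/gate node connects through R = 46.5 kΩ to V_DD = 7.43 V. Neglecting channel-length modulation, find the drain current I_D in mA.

With gate tied to drain, V_GS = V_DS ≥ V_GS − V_TN, so the device is in saturation.
k_n = μ_nC_ox · (W/L) = 5.4 mA/V².
KCL at the drain: ½ k_n (V_GS − V_TN)² = (V_DD − V_GS)/R.
Let x = V_GS − 0.36. Then 126 x² + x − 7.07 = 0, giving x = 0.233 V (positive root), so V_GS = 0.593 V.
I_D = (V_DD − V_GS)/R = (7.43 − 0.593) / 46.5 = 0.147 mA.

I_D = 0.147 mA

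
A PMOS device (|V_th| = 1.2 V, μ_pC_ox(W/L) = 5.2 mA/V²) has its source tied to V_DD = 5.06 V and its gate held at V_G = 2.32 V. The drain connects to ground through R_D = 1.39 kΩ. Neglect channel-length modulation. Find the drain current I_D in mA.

I_D = 3.29 mA

V_SG = V_DD − V_G = 5.06 − 2.32 = 2.74 V, so V_ov = 2.74 − 1.2 = 1.54 V.
Assume saturation: I_D = ½ k_p V_ov² = 0.5 × 5.2 × 1.54² = 6.17 mA, giving V_SD = V_DD − I_D R_D = 5.06 − 6.17 × 1.39 = -3.51 V.
But -3.51 V < V_ov = 1.54 V, so the device is actually in triode.
In triode I_D = k_p[V_ov V_SD − ½ V_SD²] and I_D = (V_DD − V_SD)/R_D. Equating: 3.61 V_SD² − 12.13 V_SD + 5.06 = 0, giving V_SD = 0.488 V (the root below V_ov).
I_D = (5.06 − 0.488) / 1.39 = 3.29 mA.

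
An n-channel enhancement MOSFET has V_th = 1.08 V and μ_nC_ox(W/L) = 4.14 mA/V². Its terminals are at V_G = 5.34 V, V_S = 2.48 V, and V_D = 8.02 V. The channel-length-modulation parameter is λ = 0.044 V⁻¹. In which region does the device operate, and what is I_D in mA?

Saturation; I_D = 8.16 mA

V_GS = V_G − V_S = 5.34 − 2.48 = 2.86 V; V_DS = V_D − V_S = 8.02 − 2.48 = 5.54 V.
V_ov = V_GS − V_th = 2.86 − 1.08 = 1.78 V.
Since V_DS = 5.54 V ≥ V_ov = 1.78 V, the device is in saturation.
I_D = ½ k_n V_ov² (1 + λ V_DS) = 0.5 × 4.14 × 1.78² × (1 + 0.044 × 5.54) = 8.16 mA.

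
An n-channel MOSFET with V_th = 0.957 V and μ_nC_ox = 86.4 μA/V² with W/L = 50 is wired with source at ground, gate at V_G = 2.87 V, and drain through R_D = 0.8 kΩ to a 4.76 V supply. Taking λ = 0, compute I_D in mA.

V_GS = V_G = 2.87 V, so V_ov = 2.87 − 0.957 = 1.91 V.
k_n = μ_nC_ox · (W/L) = 4.32 mA/V².
Assume saturation: I_D = ½ k_n V_ov² = 0.5 × 4.32 × 1.91² = 7.9 mA, giving V_DS = V_DD − I_D R_D = 4.76 − 7.9 × 0.8 = -1.56 V.
But -1.56 V < V_ov = 1.91 V, so the device is actually in triode.
In triode I_D = k_n[V_ov V_DS − ½ V_DS²] and I_D = (V_DD − V_DS)/R_D. Equating: 1.73 V_DS² − 7.611 V_DS + 4.76 = 0, giving V_DS = 0.755 V (the root below V_ov).
I_D = (4.76 − 0.755) / 0.8 = 5.01 mA.

I_D = 5.01 mA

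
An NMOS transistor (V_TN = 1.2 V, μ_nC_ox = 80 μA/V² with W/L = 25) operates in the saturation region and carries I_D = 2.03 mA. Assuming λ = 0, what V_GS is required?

k_n = μ_nC_ox · (W/L) = 2 mA/V².
In saturation I_D = ½ k_n (V_GS − V_TN)², so V_GS − V_TN = √(2 I_D / k_n) = √(2 × 2.03 / 2) = 1.42 V.
V_GS = 1.2 + 1.42 = 2.62 V.

V_GS = 2.62 V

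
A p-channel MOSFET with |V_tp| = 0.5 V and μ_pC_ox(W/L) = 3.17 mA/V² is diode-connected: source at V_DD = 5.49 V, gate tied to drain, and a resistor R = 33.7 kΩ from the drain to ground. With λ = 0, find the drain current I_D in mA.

I_D = 0.139 mA

With gate tied to drain, V_SG = V_SD ≥ V_SG − |V_tp|, so the device is in saturation.
KCL at the drain: ½ k_p (V_SG − |V_tp|)² = (V_DD − V_SG)/R.
Let x = V_SG − 0.5. Then 53.4 x² + x − 4.99 = 0, giving x = 0.296 V (positive root), so V_SG = 0.796 V.
I_D = (V_DD − V_SG)/R = (5.49 − 0.796) / 33.7 = 0.139 mA.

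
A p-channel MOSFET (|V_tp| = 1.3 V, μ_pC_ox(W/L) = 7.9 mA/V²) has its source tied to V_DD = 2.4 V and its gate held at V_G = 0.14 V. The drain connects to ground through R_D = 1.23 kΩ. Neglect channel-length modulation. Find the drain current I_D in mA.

V_SG = V_DD − V_G = 2.4 − 0.14 = 2.26 V, so V_ov = 2.26 − 1.3 = 0.96 V.
Assume saturation: I_D = ½ k_p V_ov² = 0.5 × 7.9 × 0.96² = 3.64 mA, giving V_SD = V_DD − I_D R_D = 2.4 − 3.64 × 1.23 = -2.08 V.
But -2.08 V < V_ov = 0.96 V, so the device is actually in triode.
In triode I_D = k_p[V_ov V_SD − ½ V_SD²] and I_D = (V_DD − V_SD)/R_D. Equating: 4.86 V_SD² − 10.33 V_SD + 2.4 = 0, giving V_SD = 0.266 V (the root below V_ov).
I_D = (2.4 − 0.266) / 1.23 = 1.74 mA.

I_D = 1.74 mA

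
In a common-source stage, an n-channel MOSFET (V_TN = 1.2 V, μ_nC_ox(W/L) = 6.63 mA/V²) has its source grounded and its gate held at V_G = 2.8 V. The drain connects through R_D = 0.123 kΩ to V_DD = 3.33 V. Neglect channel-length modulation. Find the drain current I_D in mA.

V_GS = V_G = 2.8 V, so V_ov = 2.8 − 1.2 = 1.6 V.
Assume saturation: I_D = ½ k_n V_ov² = 0.5 × 6.63 × 1.6² = 8.49 mA, giving V_DS = V_DD − I_D R_D = 3.33 − 8.49 × 0.123 = 2.29 V.
V_DS = 2.29 V ≥ V_ov = 1.6 V, confirming saturation.

I_D = 8.49 mA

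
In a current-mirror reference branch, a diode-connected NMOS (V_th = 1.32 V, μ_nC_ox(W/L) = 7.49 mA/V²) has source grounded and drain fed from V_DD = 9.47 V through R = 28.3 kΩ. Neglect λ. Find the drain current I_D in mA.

With gate tied to drain, V_GS = V_DS ≥ V_GS − V_th, so the device is in saturation.
KCL at the drain: ½ k_n (V_GS − V_th)² = (V_DD − V_GS)/R.
Let x = V_GS − 1.32. Then 106 x² + x − 8.15 = 0, giving x = 0.273 V (positive root), so V_GS = 1.59 V.
I_D = (V_DD − V_GS)/R = (9.47 − 1.59) / 28.3 = 0.278 mA.

I_D = 0.278 mA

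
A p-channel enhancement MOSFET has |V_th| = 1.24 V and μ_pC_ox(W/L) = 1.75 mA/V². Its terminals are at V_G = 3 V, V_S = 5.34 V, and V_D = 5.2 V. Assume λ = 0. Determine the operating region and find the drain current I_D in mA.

Triode; I_D = 0.252 mA

V_SG = V_S − V_G = 5.34 − 3 = 2.34 V; V_SD = V_S − V_D = 5.34 − 5.2 = 0.14 V.
V_ov = V_SG − |V_th| = 2.34 − 1.24 = 1.1 V.
Since V_SD = 0.14 V < V_ov = 1.1 V, the device is in the triode region.
I_D = k_p [V_ov · V_SD − ½ V_SD²] = 1.75 × [1.1 × 0.14 − 0.5 × 0.14²] = 0.252 mA.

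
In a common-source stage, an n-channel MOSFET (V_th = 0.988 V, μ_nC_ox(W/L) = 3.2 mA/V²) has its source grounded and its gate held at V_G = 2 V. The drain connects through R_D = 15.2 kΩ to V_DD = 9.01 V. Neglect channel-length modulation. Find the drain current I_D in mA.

V_GS = V_G = 2 V, so V_ov = 2 − 0.988 = 1.01 V.
Assume saturation: I_D = ½ k_n V_ov² = 0.5 × 3.2 × 1.01² = 1.64 mA, giving V_DS = V_DD − I_D R_D = 9.01 − 1.64 × 15.2 = -15.9 V.
But -15.9 V < V_ov = 1.01 V, so the device is actually in triode.
In triode I_D = k_n[V_ov V_DS − ½ V_DS²] and I_D = (V_DD − V_DS)/R_D. Equating: 24.3 V_DS² − 50.22 V_DS + 9.01 = 0, giving V_DS = 0.198 V (the root below V_ov).
I_D = (9.01 − 0.198) / 15.2 = 0.58 mA.

I_D = 0.580 mA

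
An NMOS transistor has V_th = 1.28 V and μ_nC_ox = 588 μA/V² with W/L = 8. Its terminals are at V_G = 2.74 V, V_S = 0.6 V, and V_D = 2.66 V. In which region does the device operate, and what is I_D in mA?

V_GS = V_G − V_S = 2.74 − 0.6 = 2.14 V; V_DS = V_D − V_S = 2.66 − 0.6 = 2.06 V.
k_n = μ_nC_ox · (W/L) = 4.704 mA/V².
V_ov = V_GS − V_th = 2.14 − 1.28 = 0.86 V.
Since V_DS = 2.06 V ≥ V_ov = 0.86 V, the device is in saturation.
I_D = ½ k_n V_ov² = 0.5 × 4.704 × 0.86² = 1.74 mA.

Saturation; I_D = 1.74 mA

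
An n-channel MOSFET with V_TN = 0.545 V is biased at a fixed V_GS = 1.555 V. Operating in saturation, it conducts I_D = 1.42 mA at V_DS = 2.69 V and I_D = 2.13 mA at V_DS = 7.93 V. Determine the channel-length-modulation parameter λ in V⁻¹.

λ = 0.128 V⁻¹

With V_GS fixed, I_D ∝ (1 + λ V_DS) in saturation, so I_D2/I_D1 = (1 + λ V_DS2)/(1 + λ V_DS1).
2.13/1.42 = 1.5 = (1 + 7.93 λ)/(1 + 2.69 λ).
Solving: λ (I_D1 V_DS2 − I_D2 V_DS1) = I_D2 − I_D1, so λ = (2.13 − 1.42) / (1.42 × 7.93 − 2.13 × 2.69) = 0.71 / 5.53 = 0.128 V⁻¹.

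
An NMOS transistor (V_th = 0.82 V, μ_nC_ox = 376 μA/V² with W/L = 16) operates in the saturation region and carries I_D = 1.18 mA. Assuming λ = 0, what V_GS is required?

V_GS = 1.45 V

k_n = μ_nC_ox · (W/L) = 6.016 mA/V².
In saturation I_D = ½ k_n (V_GS − V_th)², so V_GS − V_th = √(2 I_D / k_n) = √(2 × 1.18 / 6.016) = 0.626 V.
V_GS = 0.82 + 0.626 = 1.45 V.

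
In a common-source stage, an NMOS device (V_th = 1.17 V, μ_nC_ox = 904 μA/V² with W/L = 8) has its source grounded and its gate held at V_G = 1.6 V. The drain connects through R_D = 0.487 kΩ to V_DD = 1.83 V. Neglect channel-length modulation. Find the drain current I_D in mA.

V_GS = V_G = 1.6 V, so V_ov = 1.6 − 1.17 = 0.43 V.
k_n = μ_nC_ox · (W/L) = 7.232 mA/V².
Assume saturation: I_D = ½ k_n V_ov² = 0.5 × 7.232 × 0.43² = 0.669 mA, giving V_DS = V_DD − I_D R_D = 1.83 − 0.669 × 0.487 = 1.5 V.
V_DS = 1.5 V ≥ V_ov = 0.43 V, confirming saturation.

I_D = 0.669 mA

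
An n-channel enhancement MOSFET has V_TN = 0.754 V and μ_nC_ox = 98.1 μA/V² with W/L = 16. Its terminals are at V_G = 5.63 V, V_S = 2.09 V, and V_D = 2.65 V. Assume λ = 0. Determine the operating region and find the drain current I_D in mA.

V_GS = V_G − V_S = 5.63 − 2.09 = 3.54 V; V_DS = V_D − V_S = 2.65 − 2.09 = 0.56 V.
k_n = μ_nC_ox · (W/L) = 1.57 mA/V².
V_ov = V_GS − V_TN = 3.54 − 0.754 = 2.79 V.
Since V_DS = 0.56 V < V_ov = 2.79 V, the device is in the triode region.
I_D = k_n [V_ov · V_DS − ½ V_DS²] = 1.57 × [2.79 × 0.56 − 0.5 × 0.56²] = 2.2 mA.

Triode; I_D = 2.20 mA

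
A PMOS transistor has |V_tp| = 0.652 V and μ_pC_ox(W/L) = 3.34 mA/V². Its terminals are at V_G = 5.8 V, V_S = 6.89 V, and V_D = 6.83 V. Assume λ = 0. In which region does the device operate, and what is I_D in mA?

Triode; I_D = 0.0818 mA

V_SG = V_S − V_G = 6.89 − 5.8 = 1.09 V; V_SD = V_S − V_D = 6.89 − 6.83 = 0.06 V.
V_ov = V_SG − |V_tp| = 1.09 − 0.652 = 0.438 V.
Since V_SD = 0.06 V < V_ov = 0.438 V, the device is in the triode region.
I_D = k_p [V_ov · V_SD − ½ V_SD²] = 3.34 × [0.438 × 0.06 − 0.5 × 0.06²] = 0.0818 mA.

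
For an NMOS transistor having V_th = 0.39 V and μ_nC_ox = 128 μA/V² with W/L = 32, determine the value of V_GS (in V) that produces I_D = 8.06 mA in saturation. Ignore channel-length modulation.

k_n = μ_nC_ox · (W/L) = 4.096 mA/V².
In saturation I_D = ½ k_n (V_GS − V_th)², so V_GS − V_th = √(2 I_D / k_n) = √(2 × 8.06 / 4.096) = 1.98 V.
V_GS = 0.39 + 1.98 = 2.37 V.

V_GS = 2.37 V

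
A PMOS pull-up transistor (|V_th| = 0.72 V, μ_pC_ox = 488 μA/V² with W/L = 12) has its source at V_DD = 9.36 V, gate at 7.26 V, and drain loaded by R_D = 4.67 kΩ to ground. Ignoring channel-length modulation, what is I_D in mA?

I_D = 1.95 mA

V_SG = V_DD − V_G = 9.36 − 7.26 = 2.1 V, so V_ov = 2.1 − 0.72 = 1.38 V.
k_p = μ_pC_ox · (W/L) = 5.856 mA/V².
Assume saturation: I_D = ½ k_p V_ov² = 0.5 × 5.856 × 1.38² = 5.58 mA, giving V_SD = V_DD − I_D R_D = 9.36 − 5.58 × 4.67 = -16.7 V.
But -16.7 V < V_ov = 1.38 V, so the device is actually in triode.
In triode I_D = k_p[V_ov V_SD − ½ V_SD²] and I_D = (V_DD − V_SD)/R_D. Equating: 13.7 V_SD² − 38.74 V_SD + 9.36 = 0, giving V_SD = 0.267 V (the root below V_ov).
I_D = (9.36 − 0.267) / 4.67 = 1.95 mA.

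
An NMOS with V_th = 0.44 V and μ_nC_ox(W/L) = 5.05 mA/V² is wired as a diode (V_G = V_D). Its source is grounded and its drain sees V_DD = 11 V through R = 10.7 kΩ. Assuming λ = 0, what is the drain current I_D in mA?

I_D = 0.930 mA

With gate tied to drain, V_GS = V_DS ≥ V_GS − V_th, so the device is in saturation.
KCL at the drain: ½ k_n (V_GS − V_th)² = (V_DD − V_GS)/R.
Let x = V_GS − 0.44. Then 27 x² + x − 10.56 = 0, giving x = 0.607 V (positive root), so V_GS = 1.05 V.
I_D = (V_DD − V_GS)/R = (11 − 1.05) / 10.7 = 0.93 mA.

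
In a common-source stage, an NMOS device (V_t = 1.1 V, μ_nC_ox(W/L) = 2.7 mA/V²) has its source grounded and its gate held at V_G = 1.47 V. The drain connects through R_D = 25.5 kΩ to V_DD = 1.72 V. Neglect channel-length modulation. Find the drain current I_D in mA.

I_D = 0.0646 mA

V_GS = V_G = 1.47 V, so V_ov = 1.47 − 1.1 = 0.37 V.
Assume saturation: I_D = ½ k_n V_ov² = 0.5 × 2.7 × 0.37² = 0.185 mA, giving V_DS = V_DD − I_D R_D = 1.72 − 0.185 × 25.5 = -2.99 V.
But -2.99 V < V_ov = 0.37 V, so the device is actually in triode.
In triode I_D = k_n[V_ov V_DS − ½ V_DS²] and I_D = (V_DD − V_DS)/R_D. Equating: 34.4 V_DS² − 26.47 V_DS + 1.72 = 0, giving V_DS = 0.0716 V (the root below V_ov).
I_D = (1.72 − 0.0716) / 25.5 = 0.0646 mA.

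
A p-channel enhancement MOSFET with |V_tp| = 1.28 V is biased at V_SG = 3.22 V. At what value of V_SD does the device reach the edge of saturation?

V_SD,sat = 1.94 V

The boundary between triode and saturation is V_SD = V_SG − |V_tp| = V_ov.
V_ov = 3.22 − 1.28 = 1.94 V.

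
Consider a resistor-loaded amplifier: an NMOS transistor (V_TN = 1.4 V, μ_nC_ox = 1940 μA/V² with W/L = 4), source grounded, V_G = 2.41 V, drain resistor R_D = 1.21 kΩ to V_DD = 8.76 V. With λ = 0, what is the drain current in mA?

I_D = 3.96 mA

V_GS = V_G = 2.41 V, so V_ov = 2.41 − 1.4 = 1.01 V.
k_n = μ_nC_ox · (W/L) = 7.76 mA/V².
Assume saturation: I_D = ½ k_n V_ov² = 0.5 × 7.76 × 1.01² = 3.96 mA, giving V_DS = V_DD − I_D R_D = 8.76 − 3.96 × 1.21 = 3.97 V.
V_DS = 3.97 V ≥ V_ov = 1.01 V, confirming saturation.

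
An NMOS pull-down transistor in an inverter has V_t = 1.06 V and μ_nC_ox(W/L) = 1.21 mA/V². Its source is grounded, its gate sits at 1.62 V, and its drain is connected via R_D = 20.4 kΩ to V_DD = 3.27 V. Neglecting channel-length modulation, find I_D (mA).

I_D = 0.146 mA

V_GS = V_G = 1.62 V, so V_ov = 1.62 − 1.06 = 0.56 V.
Assume saturation: I_D = ½ k_n V_ov² = 0.5 × 1.21 × 0.56² = 0.19 mA, giving V_DS = V_DD − I_D R_D = 3.27 − 0.19 × 20.4 = -0.6 V.
But -0.6 V < V_ov = 0.56 V, so the device is actually in triode.
In triode I_D = k_n[V_ov V_DS − ½ V_DS²] and I_D = (V_DD − V_DS)/R_D. Equating: 12.3 V_DS² − 14.82 V_DS + 3.27 = 0, giving V_DS = 0.291 V (the root below V_ov).
I_D = (3.27 − 0.291) / 20.4 = 0.146 mA.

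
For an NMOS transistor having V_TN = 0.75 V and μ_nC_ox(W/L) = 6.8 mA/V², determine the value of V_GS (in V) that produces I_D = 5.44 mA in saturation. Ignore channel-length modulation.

In saturation I_D = ½ k_n (V_GS − V_TN)², so V_GS − V_TN = √(2 I_D / k_n) = √(2 × 5.44 / 6.8) = 1.26 V.
V_GS = 0.75 + 1.26 = 2.01 V.

V_GS = 2.01 V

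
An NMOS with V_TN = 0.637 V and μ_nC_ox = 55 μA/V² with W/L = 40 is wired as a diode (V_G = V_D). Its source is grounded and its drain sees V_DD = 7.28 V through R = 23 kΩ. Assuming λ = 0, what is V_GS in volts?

With gate tied to drain, V_GS = V_DS ≥ V_GS − V_TN, so the device is in saturation.
k_n = μ_nC_ox · (W/L) = 2.2 mA/V².
KCL at the drain: ½ k_n (V_GS − V_TN)² = (V_DD − V_GS)/R.
Let x = V_GS − 0.637. Then 25.3 x² + x − 6.643 = 0, giving x = 0.493 V (positive root), so V_GS = 1.13 V.
I_D = (V_DD − V_GS)/R = (7.28 − 1.13) / 23 = 0.267 mA.

V_GS = 1.13 V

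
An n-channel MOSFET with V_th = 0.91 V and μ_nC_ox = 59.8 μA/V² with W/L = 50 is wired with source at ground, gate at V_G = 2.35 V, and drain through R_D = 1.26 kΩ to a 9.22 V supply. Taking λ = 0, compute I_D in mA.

V_GS = V_G = 2.35 V, so V_ov = 2.35 − 0.91 = 1.44 V.
k_n = μ_nC_ox · (W/L) = 2.99 mA/V².
Assume saturation: I_D = ½ k_n V_ov² = 0.5 × 2.99 × 1.44² = 3.1 mA, giving V_DS = V_DD − I_D R_D = 9.22 − 3.1 × 1.26 = 5.31 V.
V_DS = 5.31 V ≥ V_ov = 1.44 V, confirming saturation.

I_D = 3.10 mA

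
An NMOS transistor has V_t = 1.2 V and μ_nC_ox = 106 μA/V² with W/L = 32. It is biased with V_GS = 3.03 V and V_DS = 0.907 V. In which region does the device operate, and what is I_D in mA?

Triode; I_D = 4.23 mA

k_n = μ_nC_ox · (W/L) = 3.392 mA/V².
V_ov = V_GS − V_t = 3.03 − 1.2 = 1.83 V.
Since V_DS = 0.907 V < V_ov = 1.83 V, the device is in the triode region.
I_D = k_n [V_ov · V_DS − ½ V_DS²] = 3.392 × [1.83 × 0.907 − 0.5 × 0.907²] = 4.23 mA.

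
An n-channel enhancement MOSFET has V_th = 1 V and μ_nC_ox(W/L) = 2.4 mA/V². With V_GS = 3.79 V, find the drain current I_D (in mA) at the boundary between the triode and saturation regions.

At the boundary V_DS = V_ov = V_GS − V_th = 3.79 − 1 = 2.79 V.
I_D = ½ k_n V_ov² = 0.5 × 2.4 × 2.79² = 9.34 mA.

I_D = 9.34 mA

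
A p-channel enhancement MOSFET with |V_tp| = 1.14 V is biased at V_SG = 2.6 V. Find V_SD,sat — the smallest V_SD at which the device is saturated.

V_SD,sat = 1.46 V

The boundary between triode and saturation is V_SD = V_SG − |V_tp| = V_ov.
V_ov = 2.6 − 1.14 = 1.46 V.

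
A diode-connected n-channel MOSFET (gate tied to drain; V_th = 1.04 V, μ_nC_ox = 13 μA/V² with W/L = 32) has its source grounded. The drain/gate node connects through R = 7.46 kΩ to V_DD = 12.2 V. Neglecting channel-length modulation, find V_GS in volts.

V_GS = 3.42 V

With gate tied to drain, V_GS = V_DS ≥ V_GS − V_th, so the device is in saturation.
k_n = μ_nC_ox · (W/L) = 0.416 mA/V².
KCL at the drain: ½ k_n (V_GS − V_th)² = (V_DD − V_GS)/R.
Let x = V_GS − 1.04. Then 1.55 x² + x − 11.16 = 0, giving x = 2.38 V (positive root), so V_GS = 3.42 V.
I_D = (V_DD − V_GS)/R = (12.2 − 3.42) / 7.46 = 1.18 mA.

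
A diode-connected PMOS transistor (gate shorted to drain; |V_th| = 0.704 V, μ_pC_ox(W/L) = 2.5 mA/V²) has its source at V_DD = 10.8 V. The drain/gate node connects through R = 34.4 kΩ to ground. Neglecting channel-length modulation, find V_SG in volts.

V_SG = 1.18 V

With gate tied to drain, V_SG = V_SD ≥ V_SG − |V_th|, so the device is in saturation.
KCL at the drain: ½ k_p (V_SG − |V_th|)² = (V_DD − V_SG)/R.
Let x = V_SG − 0.704. Then 43 x² + x − 10.1 = 0, giving x = 0.473 V (positive root), so V_SG = 1.18 V.
I_D = (V_DD − V_SG)/R = (10.8 − 1.18) / 34.4 = 0.28 mA.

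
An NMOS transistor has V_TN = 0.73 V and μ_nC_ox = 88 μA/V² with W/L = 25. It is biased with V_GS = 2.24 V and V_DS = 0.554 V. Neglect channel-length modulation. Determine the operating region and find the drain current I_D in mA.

Triode; I_D = 1.50 mA

k_n = μ_nC_ox · (W/L) = 2.2 mA/V².
V_ov = V_GS − V_TN = 2.24 − 0.73 = 1.51 V.
Since V_DS = 0.554 V < V_ov = 1.51 V, the device is in the triode region.
I_D = k_n [V_ov · V_DS − ½ V_DS²] = 2.2 × [1.51 × 0.554 − 0.5 × 0.554²] = 1.5 mA.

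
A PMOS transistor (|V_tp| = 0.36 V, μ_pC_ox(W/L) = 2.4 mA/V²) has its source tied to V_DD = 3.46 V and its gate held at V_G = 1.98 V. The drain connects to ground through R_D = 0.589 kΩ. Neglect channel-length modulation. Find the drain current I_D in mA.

V_SG = V_DD − V_G = 3.46 − 1.98 = 1.48 V, so V_ov = 1.48 − 0.36 = 1.12 V.
Assume saturation: I_D = ½ k_p V_ov² = 0.5 × 2.4 × 1.12² = 1.51 mA, giving V_SD = V_DD − I_D R_D = 3.46 − 1.51 × 0.589 = 2.57 V.
V_SD = 2.57 V ≥ V_ov = 1.12 V, confirming saturation.

I_D = 1.51 mA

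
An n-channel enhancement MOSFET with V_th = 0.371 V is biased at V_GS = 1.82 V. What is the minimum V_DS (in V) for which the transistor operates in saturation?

The boundary between triode and saturation is V_DS = V_GS − V_th = V_ov.
V_ov = 1.82 − 0.371 = 1.45 V.

V_DS,sat = 1.45 V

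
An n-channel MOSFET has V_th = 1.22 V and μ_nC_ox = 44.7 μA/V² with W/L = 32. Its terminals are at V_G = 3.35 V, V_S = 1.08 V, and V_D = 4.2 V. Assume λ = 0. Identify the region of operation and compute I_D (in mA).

V_GS = V_G − V_S = 3.35 − 1.08 = 2.27 V; V_DS = V_D − V_S = 4.2 − 1.08 = 3.12 V.
k_n = μ_nC_ox · (W/L) = 1.43 mA/V².
V_ov = V_GS − V_th = 2.27 − 1.22 = 1.05 V.
Since V_DS = 3.12 V ≥ V_ov = 1.05 V, the device is in saturation.
I_D = ½ k_n V_ov² = 0.5 × 1.43 × 1.05² = 0.789 mA.

Saturation; I_D = 0.789 mA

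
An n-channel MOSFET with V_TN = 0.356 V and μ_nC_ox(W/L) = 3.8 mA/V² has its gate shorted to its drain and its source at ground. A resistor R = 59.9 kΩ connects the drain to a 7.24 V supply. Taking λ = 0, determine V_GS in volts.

With gate tied to drain, V_GS = V_DS ≥ V_GS − V_TN, so the device is in saturation.
KCL at the drain: ½ k_n (V_GS − V_TN)² = (V_DD − V_GS)/R.
Let x = V_GS − 0.356. Then 114 x² + x − 6.884 = 0, giving x = 0.242 V (positive root), so V_GS = 0.598 V.
I_D = (V_DD − V_GS)/R = (7.24 − 0.598) / 59.9 = 0.111 mA.

V_GS = 0.598 V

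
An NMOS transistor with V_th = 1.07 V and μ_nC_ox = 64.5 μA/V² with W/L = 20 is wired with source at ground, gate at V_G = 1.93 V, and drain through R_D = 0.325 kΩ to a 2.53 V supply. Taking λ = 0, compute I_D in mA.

V_GS = V_G = 1.93 V, so V_ov = 1.93 − 1.07 = 0.86 V.
k_n = μ_nC_ox · (W/L) = 1.29 mA/V².
Assume saturation: I_D = ½ k_n V_ov² = 0.5 × 1.29 × 0.86² = 0.477 mA, giving V_DS = V_DD − I_D R_D = 2.53 − 0.477 × 0.325 = 2.37 V.
V_DS = 2.37 V ≥ V_ov = 0.86 V, confirming saturation.

I_D = 0.477 mA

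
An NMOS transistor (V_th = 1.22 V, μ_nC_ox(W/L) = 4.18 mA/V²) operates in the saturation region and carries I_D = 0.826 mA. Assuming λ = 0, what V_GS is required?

In saturation I_D = ½ k_n (V_GS − V_th)², so V_GS − V_th = √(2 I_D / k_n) = √(2 × 0.826 / 4.18) = 0.629 V.
V_GS = 1.22 + 0.629 = 1.85 V.

V_GS = 1.85 V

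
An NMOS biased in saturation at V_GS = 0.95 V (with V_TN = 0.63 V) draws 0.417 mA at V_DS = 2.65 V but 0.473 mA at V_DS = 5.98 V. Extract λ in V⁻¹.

With V_GS fixed, I_D ∝ (1 + λ V_DS) in saturation, so I_D2/I_D1 = (1 + λ V_DS2)/(1 + λ V_DS1).
0.473/0.417 = 1.134 = (1 + 5.98 λ)/(1 + 2.65 λ).
Solving: λ (I_D1 V_DS2 − I_D2 V_DS1) = I_D2 − I_D1, so λ = (0.473 − 0.417) / (0.417 × 5.98 − 0.473 × 2.65) = 0.056 / 1.24 = 0.0452 V⁻¹.

λ = 0.0452 V⁻¹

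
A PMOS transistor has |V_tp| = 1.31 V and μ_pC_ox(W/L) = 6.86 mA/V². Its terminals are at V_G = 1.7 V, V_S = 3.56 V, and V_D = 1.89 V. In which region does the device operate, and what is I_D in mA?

Saturation; I_D = 1.04 mA

V_SG = V_S − V_G = 3.56 − 1.7 = 1.86 V; V_SD = V_S − V_D = 3.56 − 1.89 = 1.67 V.
V_ov = V_SG − |V_tp| = 1.86 − 1.31 = 0.55 V.
Since V_SD = 1.67 V ≥ V_ov = 0.55 V, the device is in saturation.
I_D = ½ k_p V_ov² = 0.5 × 6.86 × 0.55² = 1.04 mA.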